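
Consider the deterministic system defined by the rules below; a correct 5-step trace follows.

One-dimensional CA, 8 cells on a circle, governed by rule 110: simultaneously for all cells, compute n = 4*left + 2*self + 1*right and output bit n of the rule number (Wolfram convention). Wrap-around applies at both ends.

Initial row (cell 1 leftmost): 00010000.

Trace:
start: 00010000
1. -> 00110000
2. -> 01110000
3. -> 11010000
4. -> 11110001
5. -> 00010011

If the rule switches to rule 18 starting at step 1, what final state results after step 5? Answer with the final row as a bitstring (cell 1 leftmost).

00000000

(re-executing steps 1..5 under rule 18; state before step 1: 00010000)
1. -> 00101000
2. -> 01000100
3. -> 10101010
4. -> 00000000
5. -> 00000000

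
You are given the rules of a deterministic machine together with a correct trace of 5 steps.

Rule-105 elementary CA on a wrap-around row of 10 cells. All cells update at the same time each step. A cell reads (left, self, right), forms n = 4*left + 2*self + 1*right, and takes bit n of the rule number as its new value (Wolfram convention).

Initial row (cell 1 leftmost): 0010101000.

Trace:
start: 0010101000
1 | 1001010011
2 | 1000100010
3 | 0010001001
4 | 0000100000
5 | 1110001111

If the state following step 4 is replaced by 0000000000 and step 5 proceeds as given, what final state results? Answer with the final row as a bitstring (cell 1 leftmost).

state after step 4 := 0000000000
5 | 1111111111

1111111111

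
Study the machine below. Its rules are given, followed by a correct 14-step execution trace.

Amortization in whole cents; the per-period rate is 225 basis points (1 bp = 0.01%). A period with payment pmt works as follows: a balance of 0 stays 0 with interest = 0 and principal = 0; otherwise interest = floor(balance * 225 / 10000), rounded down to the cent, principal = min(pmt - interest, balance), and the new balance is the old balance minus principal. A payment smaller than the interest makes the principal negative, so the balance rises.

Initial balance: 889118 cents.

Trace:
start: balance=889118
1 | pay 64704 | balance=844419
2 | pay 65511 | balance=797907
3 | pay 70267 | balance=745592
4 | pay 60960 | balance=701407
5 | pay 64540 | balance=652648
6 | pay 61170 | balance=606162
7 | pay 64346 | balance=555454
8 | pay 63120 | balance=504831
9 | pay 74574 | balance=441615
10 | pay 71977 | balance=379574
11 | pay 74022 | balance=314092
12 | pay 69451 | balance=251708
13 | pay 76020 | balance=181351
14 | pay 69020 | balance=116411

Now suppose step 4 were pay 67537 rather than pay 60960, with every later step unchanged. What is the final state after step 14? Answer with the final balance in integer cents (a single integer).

(re-executing from step 4 with the substitution; state before step 4: balance=745592)
4 | pay 67537 | balance=694830
5 | pay 64540 | balance=645923
6 | pay 61170 | balance=599286
7 | pay 64346 | balance=548423
8 | pay 63120 | balance=497642
9 | pay 74574 | balance=434264
10 | pay 71977 | balance=372057
11 | pay 74022 | balance=306406
12 | pay 69451 | balance=243849
13 | pay 76020 | balance=173315
14 | pay 69020 | balance=108194

108194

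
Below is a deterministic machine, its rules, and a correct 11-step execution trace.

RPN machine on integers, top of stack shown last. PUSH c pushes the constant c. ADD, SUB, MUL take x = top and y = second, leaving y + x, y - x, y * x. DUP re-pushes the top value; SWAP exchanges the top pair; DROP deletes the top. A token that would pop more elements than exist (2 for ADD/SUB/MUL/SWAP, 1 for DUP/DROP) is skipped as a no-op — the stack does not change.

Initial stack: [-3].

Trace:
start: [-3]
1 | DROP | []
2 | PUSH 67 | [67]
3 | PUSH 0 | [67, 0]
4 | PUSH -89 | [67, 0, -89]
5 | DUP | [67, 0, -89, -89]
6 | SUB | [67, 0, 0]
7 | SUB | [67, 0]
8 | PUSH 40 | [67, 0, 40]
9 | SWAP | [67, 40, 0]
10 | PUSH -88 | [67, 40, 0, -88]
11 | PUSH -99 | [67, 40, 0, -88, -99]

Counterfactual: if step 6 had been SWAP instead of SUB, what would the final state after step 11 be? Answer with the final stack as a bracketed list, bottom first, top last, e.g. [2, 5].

(re-executing from step 6 with the substitution; state before step 6: [67, 0, -89, -89])
6 | SWAP | [67, 0, -89, -89]
7 | SUB | [67, 0, 0]
8 | PUSH 40 | [67, 0, 0, 40]
9 | SWAP | [67, 0, 40, 0]
10 | PUSH -88 | [67, 0, 40, 0, -88]
11 | PUSH -99 | [67, 0, 40, 0, -88, -99]

[67, 0, 40, 0, -88, -99]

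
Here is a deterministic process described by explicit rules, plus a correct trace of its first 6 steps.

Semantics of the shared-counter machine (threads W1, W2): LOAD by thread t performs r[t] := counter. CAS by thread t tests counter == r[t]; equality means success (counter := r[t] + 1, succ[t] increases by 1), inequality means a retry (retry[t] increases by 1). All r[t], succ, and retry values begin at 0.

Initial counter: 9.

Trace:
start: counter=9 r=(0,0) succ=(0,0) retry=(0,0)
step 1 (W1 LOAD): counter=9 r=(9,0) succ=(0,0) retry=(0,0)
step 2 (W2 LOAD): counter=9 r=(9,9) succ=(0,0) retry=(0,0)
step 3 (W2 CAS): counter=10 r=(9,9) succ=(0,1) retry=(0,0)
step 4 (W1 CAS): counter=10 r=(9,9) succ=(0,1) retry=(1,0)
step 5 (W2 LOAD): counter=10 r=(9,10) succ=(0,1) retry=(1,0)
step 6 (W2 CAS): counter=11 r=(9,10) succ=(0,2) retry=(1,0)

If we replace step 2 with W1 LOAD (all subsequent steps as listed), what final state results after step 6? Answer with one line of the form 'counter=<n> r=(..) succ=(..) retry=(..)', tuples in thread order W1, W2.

(re-executing from step 2 with the substitution; state before step 2: counter=9 r=(9,0) succ=(0,0) retry=(0,0))
step 2 (W1 LOAD): counter=9 r=(9,0) succ=(0,0) retry=(0,0)
step 3 (W2 CAS): counter=9 r=(9,0) succ=(0,0) retry=(0,1)
step 4 (W1 CAS): counter=10 r=(9,0) succ=(1,0) retry=(0,1)
step 5 (W2 LOAD): counter=10 r=(9,10) succ=(1,0) retry=(0,1)
step 6 (W2 CAS): counter=11 r=(9,10) succ=(1,1) retry=(0,1)

counter=11 r=(9,10) succ=(1,1) retry=(0,1)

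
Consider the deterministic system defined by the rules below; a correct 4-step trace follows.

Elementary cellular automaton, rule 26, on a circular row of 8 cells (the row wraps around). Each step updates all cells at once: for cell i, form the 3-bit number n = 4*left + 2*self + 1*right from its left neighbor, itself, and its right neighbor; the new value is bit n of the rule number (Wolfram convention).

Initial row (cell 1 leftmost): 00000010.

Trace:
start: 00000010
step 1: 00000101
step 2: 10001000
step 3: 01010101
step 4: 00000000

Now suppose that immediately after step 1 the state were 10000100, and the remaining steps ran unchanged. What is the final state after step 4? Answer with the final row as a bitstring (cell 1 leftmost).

state after step 1 := 10000100
step 2: 01001011
step 3: 00110010
step 4: 01101101

01101101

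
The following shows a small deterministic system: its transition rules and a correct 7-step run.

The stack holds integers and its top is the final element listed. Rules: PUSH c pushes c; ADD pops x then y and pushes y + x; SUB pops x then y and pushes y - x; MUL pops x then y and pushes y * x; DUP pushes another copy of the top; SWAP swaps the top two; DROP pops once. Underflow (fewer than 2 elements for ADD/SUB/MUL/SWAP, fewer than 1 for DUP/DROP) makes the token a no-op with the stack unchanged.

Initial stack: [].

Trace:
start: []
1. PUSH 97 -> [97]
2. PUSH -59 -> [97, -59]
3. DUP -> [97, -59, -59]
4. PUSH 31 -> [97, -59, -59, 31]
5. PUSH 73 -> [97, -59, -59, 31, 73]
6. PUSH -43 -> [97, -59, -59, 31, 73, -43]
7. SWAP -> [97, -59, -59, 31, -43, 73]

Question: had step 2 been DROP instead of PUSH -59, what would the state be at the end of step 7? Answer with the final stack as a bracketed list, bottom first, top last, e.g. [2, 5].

(re-executing from step 2 with the substitution; state before step 2: [97])
2. DROP -> []
3. DUP -> []
4. PUSH 31 -> [31]
5. PUSH 73 -> [31, 73]
6. PUSH -43 -> [31, 73, -43]
7. SWAP -> [31, -43, 73]

[31, -43, 73]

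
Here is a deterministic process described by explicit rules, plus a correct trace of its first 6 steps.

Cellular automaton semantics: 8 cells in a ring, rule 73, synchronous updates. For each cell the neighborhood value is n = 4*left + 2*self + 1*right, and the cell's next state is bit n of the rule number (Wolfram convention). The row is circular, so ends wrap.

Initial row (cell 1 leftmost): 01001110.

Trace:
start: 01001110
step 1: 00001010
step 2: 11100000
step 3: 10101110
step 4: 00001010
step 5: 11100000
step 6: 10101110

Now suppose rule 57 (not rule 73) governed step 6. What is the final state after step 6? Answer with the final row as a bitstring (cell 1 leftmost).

10011110

(re-executing step 6 under rule 57; state before step 6: 11100000)
step 6: 10011110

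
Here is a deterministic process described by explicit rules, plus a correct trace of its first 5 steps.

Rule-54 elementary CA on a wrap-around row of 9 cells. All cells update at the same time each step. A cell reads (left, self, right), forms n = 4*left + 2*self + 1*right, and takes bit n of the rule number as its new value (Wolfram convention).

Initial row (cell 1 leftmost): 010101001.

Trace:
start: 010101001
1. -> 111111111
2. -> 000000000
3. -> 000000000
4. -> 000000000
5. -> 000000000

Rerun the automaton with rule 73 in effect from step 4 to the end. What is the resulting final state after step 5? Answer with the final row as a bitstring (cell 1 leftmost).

000000000

(re-executing steps 4..5 under rule 73; state before step 4: 000000000)
4. -> 111111111
5. -> 000000000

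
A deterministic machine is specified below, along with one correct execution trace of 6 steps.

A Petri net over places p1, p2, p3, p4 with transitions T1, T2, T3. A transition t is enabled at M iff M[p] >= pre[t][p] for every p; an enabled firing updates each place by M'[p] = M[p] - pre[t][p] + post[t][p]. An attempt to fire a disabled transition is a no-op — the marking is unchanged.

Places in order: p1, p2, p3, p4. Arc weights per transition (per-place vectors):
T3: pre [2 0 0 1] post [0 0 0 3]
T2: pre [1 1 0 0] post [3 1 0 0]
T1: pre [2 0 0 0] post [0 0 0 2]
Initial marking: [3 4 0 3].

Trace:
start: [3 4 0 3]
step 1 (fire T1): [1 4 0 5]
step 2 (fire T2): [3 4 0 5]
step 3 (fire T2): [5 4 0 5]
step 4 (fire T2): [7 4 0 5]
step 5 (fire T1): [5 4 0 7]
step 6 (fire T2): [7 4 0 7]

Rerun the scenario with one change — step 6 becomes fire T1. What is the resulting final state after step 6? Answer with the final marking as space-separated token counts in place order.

3 4 0 9

(re-executing from step 6 with the substitution; state before step 6: [5 4 0 7])
step 6 (fire T1): [3 4 0 9]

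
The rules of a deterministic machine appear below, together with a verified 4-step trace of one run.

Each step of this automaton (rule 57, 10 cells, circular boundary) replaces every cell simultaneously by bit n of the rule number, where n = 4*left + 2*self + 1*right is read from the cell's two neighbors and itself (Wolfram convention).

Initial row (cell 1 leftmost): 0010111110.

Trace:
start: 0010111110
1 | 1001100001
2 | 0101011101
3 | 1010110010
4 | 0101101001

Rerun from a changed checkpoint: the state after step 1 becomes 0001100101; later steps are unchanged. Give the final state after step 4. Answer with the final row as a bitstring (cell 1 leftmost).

state after step 1 := 0001100101
2 | 1101010010
3 | 1010101001
4 | 0101010101

0101010101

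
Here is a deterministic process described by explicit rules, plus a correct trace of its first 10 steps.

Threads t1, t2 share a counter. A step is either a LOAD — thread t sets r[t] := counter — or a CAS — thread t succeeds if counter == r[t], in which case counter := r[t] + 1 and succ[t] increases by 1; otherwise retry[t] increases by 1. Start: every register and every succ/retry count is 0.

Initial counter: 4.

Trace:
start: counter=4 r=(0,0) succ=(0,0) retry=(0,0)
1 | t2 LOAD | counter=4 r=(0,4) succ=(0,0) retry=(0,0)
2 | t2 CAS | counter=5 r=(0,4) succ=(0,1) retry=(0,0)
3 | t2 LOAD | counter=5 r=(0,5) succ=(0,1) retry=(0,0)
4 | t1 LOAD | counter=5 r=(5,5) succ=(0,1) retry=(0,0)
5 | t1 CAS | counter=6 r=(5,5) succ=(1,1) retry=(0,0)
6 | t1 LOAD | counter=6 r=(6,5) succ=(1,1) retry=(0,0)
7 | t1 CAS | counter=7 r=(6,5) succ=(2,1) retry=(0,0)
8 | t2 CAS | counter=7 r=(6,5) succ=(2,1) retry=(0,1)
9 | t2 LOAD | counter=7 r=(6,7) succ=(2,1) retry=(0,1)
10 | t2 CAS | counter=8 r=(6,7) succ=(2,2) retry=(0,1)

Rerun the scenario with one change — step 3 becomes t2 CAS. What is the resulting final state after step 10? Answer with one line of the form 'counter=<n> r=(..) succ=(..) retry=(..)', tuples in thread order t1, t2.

counter=8 r=(6,7) succ=(2,2) retry=(0,2)

(re-executing from step 3 with the substitution; state before step 3: counter=5 r=(0,4) succ=(0,1) retry=(0,0))
3 | t2 CAS | counter=5 r=(0,4) succ=(0,1) retry=(0,1)
4 | t1 LOAD | counter=5 r=(5,4) succ=(0,1) retry=(0,1)
5 | t1 CAS | counter=6 r=(5,4) succ=(1,1) retry=(0,1)
6 | t1 LOAD | counter=6 r=(6,4) succ=(1,1) retry=(0,1)
7 | t1 CAS | counter=7 r=(6,4) succ=(2,1) retry=(0,1)
8 | t2 CAS | counter=7 r=(6,4) succ=(2,1) retry=(0,2)
9 | t2 LOAD | counter=7 r=(6,7) succ=(2,1) retry=(0,2)
10 | t2 CAS | counter=8 r=(6,7) succ=(2,2) retry=(0,2)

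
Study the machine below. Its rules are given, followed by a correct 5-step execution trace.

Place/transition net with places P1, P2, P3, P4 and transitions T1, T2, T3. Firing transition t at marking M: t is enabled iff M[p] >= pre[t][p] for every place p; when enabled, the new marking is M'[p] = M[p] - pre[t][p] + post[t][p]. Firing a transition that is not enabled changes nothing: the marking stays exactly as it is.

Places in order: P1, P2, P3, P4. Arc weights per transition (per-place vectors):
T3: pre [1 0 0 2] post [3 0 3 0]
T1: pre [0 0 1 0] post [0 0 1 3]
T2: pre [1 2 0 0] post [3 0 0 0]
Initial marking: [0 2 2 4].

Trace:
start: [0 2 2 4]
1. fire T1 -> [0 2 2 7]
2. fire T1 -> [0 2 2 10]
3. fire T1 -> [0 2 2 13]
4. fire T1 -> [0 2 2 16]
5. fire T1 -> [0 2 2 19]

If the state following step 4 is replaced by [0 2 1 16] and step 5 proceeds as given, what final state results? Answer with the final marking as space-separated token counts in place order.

state after step 4 := [0 2 1 16]
5. fire T1 -> [0 2 1 19]

0 2 1 19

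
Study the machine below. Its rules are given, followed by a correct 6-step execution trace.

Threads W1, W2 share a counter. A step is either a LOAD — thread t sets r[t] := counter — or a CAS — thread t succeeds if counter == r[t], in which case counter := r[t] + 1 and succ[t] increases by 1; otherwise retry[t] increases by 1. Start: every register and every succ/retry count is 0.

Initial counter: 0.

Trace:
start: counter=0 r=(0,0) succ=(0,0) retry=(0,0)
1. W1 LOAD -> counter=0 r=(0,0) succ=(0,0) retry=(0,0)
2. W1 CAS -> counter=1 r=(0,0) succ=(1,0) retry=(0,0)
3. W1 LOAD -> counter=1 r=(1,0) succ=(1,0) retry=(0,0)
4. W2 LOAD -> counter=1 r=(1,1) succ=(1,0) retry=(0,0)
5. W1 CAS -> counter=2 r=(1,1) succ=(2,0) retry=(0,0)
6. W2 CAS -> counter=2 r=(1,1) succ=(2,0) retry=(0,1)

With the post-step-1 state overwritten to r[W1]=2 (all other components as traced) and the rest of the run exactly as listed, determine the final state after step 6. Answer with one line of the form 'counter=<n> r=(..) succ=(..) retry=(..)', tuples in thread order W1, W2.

counter=1 r=(0,0) succ=(1,0) retry=(1,1)

state after step 1 := counter=0 r=(2,0) succ=(0,0) retry=(0,0)
2. W1 CAS -> counter=0 r=(2,0) succ=(0,0) retry=(1,0)
3. W1 LOAD -> counter=0 r=(0,0) succ=(0,0) retry=(1,0)
4. W2 LOAD -> counter=0 r=(0,0) succ=(0,0) retry=(1,0)
5. W1 CAS -> counter=1 r=(0,0) succ=(1,0) retry=(1,0)
6. W2 CAS -> counter=1 r=(0,0) succ=(1,0) retry=(1,1)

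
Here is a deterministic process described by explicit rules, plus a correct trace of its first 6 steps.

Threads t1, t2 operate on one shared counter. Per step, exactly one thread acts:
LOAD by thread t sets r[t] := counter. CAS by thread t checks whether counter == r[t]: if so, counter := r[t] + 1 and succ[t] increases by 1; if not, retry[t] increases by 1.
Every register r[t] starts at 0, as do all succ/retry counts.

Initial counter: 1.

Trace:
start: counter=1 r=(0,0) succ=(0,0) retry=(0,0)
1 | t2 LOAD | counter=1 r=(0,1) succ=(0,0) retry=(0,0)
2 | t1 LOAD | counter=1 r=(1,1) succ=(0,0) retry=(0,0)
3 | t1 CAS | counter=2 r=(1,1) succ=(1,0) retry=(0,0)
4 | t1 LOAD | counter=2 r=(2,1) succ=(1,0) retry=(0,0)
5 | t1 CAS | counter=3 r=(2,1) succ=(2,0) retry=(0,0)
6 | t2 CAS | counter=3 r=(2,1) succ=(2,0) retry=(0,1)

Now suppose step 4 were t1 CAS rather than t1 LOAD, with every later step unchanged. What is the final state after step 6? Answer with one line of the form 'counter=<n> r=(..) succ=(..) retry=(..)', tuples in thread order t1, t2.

(re-executing from step 4 with the substitution; state before step 4: counter=2 r=(1,1) succ=(1,0) retry=(0,0))
4 | t1 CAS | counter=2 r=(1,1) succ=(1,0) retry=(1,0)
5 | t1 CAS | counter=2 r=(1,1) succ=(1,0) retry=(2,0)
6 | t2 CAS | counter=2 r=(1,1) succ=(1,0) retry=(2,1)

counter=2 r=(1,1) succ=(1,0) retry=(2,1)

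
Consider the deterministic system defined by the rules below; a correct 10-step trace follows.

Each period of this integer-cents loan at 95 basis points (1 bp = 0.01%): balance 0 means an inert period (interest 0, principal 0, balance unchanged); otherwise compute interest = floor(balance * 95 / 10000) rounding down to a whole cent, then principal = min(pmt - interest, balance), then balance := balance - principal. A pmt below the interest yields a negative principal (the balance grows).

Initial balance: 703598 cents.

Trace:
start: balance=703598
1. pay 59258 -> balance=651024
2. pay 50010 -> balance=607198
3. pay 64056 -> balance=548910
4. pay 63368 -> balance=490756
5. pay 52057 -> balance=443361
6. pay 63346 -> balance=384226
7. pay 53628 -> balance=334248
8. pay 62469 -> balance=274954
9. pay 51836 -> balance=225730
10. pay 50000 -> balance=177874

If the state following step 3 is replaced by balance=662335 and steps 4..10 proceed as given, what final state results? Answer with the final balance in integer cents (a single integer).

state after step 3 := balance=662335
4. pay 63368 -> balance=605259
5. pay 52057 -> balance=558951
6. pay 63346 -> balance=500915
7. pay 53628 -> balance=452045
8. pay 62469 -> balance=393870
9. pay 51836 -> balance=345775
10. pay 50000 -> balance=299059

299059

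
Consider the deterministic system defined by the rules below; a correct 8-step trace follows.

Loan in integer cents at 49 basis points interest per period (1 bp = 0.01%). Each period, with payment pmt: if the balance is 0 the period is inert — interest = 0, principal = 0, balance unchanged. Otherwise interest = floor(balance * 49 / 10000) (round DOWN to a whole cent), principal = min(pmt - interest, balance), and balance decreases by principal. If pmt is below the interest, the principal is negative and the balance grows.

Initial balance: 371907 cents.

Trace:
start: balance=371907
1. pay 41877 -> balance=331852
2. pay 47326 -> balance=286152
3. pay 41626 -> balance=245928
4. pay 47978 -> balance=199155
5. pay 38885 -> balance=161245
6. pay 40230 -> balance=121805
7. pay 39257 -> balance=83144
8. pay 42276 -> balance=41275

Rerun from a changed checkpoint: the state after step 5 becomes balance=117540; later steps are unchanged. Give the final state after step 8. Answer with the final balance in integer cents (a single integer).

state after step 5 := balance=117540
6. pay 40230 -> balance=77885
7. pay 39257 -> balance=39009
8. pay 42276 -> balance=0

0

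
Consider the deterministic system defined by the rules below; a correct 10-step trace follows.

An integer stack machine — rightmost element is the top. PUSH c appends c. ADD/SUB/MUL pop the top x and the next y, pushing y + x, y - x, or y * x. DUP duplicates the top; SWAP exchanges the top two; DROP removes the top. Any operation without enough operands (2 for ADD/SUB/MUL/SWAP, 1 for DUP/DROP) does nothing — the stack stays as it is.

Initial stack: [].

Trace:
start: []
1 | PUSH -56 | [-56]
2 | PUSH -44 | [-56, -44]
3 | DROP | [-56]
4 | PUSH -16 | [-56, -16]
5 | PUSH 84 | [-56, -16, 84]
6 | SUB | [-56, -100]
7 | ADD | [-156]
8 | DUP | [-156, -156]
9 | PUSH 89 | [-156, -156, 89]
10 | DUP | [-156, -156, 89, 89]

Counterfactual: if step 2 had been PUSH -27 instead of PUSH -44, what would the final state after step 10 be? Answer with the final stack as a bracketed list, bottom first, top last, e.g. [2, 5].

[-156, -156, 89, 89]

(re-executing from step 2 with the substitution; state before step 2: [-56])
2 | PUSH -27 | [-56, -27]
3 | DROP | [-56]
4 | PUSH -16 | [-56, -16]
5 | PUSH 84 | [-56, -16, 84]
6 | SUB | [-56, -100]
7 | ADD | [-156]
8 | DUP | [-156, -156]
9 | PUSH 89 | [-156, -156, 89]
10 | DUP | [-156, -156, 89, 89]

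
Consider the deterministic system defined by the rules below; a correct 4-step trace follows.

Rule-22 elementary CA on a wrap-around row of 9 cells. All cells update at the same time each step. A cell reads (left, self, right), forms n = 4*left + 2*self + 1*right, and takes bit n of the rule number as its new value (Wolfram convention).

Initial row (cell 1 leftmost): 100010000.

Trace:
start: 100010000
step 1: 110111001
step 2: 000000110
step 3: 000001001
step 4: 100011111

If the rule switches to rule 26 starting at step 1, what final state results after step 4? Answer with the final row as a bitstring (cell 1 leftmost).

(re-executing steps 1..4 under rule 26; state before step 1: 100010000)
step 1: 010101001
step 2: 000000110
step 3: 000001101
step 4: 100011000

100011000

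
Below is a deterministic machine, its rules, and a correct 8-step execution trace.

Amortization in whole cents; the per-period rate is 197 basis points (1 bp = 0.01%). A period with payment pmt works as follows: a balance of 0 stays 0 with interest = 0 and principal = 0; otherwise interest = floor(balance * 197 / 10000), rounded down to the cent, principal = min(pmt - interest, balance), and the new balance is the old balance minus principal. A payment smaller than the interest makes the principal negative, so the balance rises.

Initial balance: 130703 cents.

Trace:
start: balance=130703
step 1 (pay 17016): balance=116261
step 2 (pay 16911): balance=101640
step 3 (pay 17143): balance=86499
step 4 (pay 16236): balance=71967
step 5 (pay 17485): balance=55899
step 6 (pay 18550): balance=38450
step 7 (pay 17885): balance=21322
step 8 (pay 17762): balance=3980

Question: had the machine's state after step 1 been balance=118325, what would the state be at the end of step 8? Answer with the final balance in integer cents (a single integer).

state after step 1 := balance=118325
step 2 (pay 16911): balance=103745
step 3 (pay 17143): balance=88645
step 4 (pay 16236): balance=74155
step 5 (pay 17485): balance=58130
step 6 (pay 18550): balance=40725
step 7 (pay 17885): balance=23642
step 8 (pay 17762): balance=6345

6345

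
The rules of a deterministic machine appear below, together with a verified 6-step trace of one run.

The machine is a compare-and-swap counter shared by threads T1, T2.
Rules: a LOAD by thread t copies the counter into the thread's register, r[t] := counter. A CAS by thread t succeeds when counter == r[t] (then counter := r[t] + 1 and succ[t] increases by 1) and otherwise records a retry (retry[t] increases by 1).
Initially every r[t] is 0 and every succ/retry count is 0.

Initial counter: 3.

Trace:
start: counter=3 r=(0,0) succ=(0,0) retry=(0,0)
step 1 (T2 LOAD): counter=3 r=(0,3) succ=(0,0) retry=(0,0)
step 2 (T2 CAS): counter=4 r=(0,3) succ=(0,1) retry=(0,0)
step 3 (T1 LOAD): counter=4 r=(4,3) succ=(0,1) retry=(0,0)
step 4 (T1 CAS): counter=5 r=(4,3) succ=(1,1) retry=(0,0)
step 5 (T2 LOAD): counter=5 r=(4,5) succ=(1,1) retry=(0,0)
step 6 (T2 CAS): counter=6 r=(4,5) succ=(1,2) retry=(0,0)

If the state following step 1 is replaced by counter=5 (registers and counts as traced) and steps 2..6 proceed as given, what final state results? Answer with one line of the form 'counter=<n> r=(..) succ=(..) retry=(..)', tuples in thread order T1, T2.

counter=7 r=(5,6) succ=(1,1) retry=(0,1)

state after step 1 := counter=5 r=(0,3) succ=(0,0) retry=(0,0)
step 2 (T2 CAS): counter=5 r=(0,3) succ=(0,0) retry=(0,1)
step 3 (T1 LOAD): counter=5 r=(5,3) succ=(0,0) retry=(0,1)
step 4 (T1 CAS): counter=6 r=(5,3) succ=(1,0) retry=(0,1)
step 5 (T2 LOAD): counter=6 r=(5,6) succ=(1,0) retry=(0,1)
step 6 (T2 CAS): counter=7 r=(5,6) succ=(1,1) retry=(0,1)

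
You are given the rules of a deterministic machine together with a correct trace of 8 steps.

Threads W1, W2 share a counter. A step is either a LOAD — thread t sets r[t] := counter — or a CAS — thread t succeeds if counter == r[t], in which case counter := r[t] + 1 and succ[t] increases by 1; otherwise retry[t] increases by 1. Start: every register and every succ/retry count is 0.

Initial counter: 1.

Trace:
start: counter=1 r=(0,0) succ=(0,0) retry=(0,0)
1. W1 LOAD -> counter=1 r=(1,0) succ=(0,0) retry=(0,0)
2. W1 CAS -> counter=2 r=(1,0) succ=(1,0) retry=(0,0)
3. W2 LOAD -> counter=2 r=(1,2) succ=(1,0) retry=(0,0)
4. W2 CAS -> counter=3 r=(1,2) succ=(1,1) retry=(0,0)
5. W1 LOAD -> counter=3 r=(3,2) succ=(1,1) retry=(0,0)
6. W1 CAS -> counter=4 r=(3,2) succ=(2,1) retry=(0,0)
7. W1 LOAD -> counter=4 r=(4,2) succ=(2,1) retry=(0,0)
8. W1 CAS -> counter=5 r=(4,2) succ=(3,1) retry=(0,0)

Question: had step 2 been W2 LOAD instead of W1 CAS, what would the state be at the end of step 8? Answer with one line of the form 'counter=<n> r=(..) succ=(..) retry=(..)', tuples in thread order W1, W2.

(re-executing from step 2 with the substitution; state before step 2: counter=1 r=(1,0) succ=(0,0) retry=(0,0))
2. W2 LOAD -> counter=1 r=(1,1) succ=(0,0) retry=(0,0)
3. W2 LOAD -> counter=1 r=(1,1) succ=(0,0) retry=(0,0)
4. W2 CAS -> counter=2 r=(1,1) succ=(0,1) retry=(0,0)
5. W1 LOAD -> counter=2 r=(2,1) succ=(0,1) retry=(0,0)
6. W1 CAS -> counter=3 r=(2,1) succ=(1,1) retry=(0,0)
7. W1 LOAD -> counter=3 r=(3,1) succ=(1,1) retry=(0,0)
8. W1 CAS -> counter=4 r=(3,1) succ=(2,1) retry=(0,0)

counter=4 r=(3,1) succ=(2,1) retry=(0,0)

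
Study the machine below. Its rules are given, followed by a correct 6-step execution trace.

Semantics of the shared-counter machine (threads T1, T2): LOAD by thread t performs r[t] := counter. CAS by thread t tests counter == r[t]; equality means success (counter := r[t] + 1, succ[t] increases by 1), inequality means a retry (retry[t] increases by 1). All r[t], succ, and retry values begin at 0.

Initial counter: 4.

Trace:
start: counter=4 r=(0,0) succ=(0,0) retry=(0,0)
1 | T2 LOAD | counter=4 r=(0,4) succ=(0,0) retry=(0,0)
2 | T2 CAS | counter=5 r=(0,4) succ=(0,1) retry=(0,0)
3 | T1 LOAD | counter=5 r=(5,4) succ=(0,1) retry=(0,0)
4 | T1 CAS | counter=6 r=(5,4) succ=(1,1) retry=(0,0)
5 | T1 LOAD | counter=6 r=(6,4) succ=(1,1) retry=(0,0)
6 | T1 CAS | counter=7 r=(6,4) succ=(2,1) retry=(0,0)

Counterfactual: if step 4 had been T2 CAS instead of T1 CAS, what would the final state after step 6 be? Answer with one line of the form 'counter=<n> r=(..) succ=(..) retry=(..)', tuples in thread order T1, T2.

(re-executing from step 4 with the substitution; state before step 4: counter=5 r=(5,4) succ=(0,1) retry=(0,0))
4 | T2 CAS | counter=5 r=(5,4) succ=(0,1) retry=(0,1)
5 | T1 LOAD | counter=5 r=(5,4) succ=(0,1) retry=(0,1)
6 | T1 CAS | counter=6 r=(5,4) succ=(1,1) retry=(0,1)

counter=6 r=(5,4) succ=(1,1) retry=(0,1)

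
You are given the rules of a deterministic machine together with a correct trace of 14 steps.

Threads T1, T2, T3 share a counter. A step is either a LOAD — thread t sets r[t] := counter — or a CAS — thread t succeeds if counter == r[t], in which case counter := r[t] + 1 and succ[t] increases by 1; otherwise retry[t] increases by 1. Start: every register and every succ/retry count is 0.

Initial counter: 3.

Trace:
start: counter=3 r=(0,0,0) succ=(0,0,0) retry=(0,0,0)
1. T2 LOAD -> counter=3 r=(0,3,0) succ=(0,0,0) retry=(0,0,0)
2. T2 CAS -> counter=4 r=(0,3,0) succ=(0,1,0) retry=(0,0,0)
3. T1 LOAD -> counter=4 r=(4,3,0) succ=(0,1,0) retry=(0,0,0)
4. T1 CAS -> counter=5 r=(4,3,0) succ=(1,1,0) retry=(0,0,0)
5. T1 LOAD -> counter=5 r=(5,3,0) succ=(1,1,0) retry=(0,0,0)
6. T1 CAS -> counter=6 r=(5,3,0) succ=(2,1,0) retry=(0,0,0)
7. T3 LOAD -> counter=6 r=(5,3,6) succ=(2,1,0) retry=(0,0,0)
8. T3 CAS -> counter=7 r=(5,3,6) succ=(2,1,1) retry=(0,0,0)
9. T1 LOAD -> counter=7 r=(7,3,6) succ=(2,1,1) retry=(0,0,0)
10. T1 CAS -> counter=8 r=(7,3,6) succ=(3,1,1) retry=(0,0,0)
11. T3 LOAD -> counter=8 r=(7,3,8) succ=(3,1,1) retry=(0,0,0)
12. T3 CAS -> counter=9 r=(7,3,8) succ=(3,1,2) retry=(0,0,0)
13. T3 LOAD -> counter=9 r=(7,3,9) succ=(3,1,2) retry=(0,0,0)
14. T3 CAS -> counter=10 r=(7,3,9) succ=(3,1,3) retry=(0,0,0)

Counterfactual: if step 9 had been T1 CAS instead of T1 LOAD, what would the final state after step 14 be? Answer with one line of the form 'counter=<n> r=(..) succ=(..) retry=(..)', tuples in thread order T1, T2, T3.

counter=9 r=(5,3,8) succ=(2,1,3) retry=(2,0,0)

(re-executing from step 9 with the substitution; state before step 9: counter=7 r=(5,3,6) succ=(2,1,1) retry=(0,0,0))
9. T1 CAS -> counter=7 r=(5,3,6) succ=(2,1,1) retry=(1,0,0)
10. T1 CAS -> counter=7 r=(5,3,6) succ=(2,1,1) retry=(2,0,0)
11. T3 LOAD -> counter=7 r=(5,3,7) succ=(2,1,1) retry=(2,0,0)
12. T3 CAS -> counter=8 r=(5,3,7) succ=(2,1,2) retry=(2,0,0)
13. T3 LOAD -> counter=8 r=(5,3,8) succ=(2,1,2) retry=(2,0,0)
14. T3 CAS -> counter=9 r=(5,3,8) succ=(2,1,3) retry=(2,0,0)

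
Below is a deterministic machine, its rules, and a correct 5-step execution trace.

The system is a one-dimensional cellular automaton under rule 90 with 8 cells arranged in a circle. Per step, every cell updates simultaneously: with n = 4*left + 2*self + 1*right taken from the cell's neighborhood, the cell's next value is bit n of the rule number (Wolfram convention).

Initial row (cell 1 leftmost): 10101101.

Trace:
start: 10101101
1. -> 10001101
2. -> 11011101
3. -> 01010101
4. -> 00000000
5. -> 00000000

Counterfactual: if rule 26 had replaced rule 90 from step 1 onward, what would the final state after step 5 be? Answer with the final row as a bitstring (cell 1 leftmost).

10010000

(re-executing steps 1..5 under rule 26; state before step 1: 10101101)
1. -> 00001001
2. -> 10010110
3. -> 01100100
4. -> 11011010
5. -> 10010000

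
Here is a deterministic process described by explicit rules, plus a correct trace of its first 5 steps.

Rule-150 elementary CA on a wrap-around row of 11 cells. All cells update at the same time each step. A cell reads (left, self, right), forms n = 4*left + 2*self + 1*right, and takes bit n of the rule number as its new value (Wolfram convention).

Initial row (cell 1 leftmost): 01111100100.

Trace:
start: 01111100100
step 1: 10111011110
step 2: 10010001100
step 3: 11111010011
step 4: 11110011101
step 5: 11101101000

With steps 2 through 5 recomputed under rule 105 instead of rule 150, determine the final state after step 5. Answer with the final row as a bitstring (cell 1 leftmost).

(re-executing steps 2..5 under rule 105; state before step 2: 10111011110)
step 2: 01101110011
step 3: 11111010011
step 4: 00001100010
step 5: 11101101000

11101101000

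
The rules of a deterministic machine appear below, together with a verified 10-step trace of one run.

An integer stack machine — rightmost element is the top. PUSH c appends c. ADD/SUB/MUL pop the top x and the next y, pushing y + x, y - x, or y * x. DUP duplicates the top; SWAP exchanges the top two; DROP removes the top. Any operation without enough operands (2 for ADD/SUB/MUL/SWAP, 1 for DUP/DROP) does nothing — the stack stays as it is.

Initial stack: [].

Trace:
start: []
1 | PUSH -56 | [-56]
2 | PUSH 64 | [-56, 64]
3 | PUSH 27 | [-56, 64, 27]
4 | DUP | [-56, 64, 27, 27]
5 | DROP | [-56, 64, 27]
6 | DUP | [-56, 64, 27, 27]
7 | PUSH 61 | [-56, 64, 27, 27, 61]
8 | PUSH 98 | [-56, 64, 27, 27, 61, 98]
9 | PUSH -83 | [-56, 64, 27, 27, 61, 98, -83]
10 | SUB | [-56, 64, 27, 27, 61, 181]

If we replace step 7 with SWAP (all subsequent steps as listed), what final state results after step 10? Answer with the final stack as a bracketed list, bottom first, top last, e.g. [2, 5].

[-56, 64, 27, 27, 181]

(re-executing from step 7 with the substitution; state before step 7: [-56, 64, 27, 27])
7 | SWAP | [-56, 64, 27, 27]
8 | PUSH 98 | [-56, 64, 27, 27, 98]
9 | PUSH -83 | [-56, 64, 27, 27, 98, -83]
10 | SUB | [-56, 64, 27, 27, 181]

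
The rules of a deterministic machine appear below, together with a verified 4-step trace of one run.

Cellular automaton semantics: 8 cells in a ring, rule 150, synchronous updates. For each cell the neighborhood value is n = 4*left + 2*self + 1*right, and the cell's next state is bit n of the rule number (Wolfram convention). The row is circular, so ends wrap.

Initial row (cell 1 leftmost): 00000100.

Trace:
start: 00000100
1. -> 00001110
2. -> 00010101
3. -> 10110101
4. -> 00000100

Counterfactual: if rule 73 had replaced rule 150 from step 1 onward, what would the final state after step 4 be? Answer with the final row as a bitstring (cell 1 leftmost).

00011111

(re-executing steps 1..4 under rule 73; state before step 1: 00000100)
1. -> 11110001
2. -> 00010101
3. -> 01000000
4. -> 00011111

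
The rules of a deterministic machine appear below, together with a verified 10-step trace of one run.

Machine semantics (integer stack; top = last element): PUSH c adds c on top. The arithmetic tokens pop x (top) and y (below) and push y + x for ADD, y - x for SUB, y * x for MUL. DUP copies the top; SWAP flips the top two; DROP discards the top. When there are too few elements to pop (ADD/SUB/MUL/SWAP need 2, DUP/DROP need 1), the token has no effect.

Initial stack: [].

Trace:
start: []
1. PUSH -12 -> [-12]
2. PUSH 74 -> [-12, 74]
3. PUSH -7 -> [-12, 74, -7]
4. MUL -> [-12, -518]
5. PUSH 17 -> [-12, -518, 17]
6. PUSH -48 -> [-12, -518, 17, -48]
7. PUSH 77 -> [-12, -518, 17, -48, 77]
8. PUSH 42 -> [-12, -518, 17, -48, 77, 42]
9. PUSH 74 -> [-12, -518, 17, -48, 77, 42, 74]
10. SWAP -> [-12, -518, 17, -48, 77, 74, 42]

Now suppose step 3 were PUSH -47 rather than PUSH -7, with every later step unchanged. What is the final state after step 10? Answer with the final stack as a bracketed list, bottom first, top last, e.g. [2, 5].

(re-executing from step 3 with the substitution; state before step 3: [-12, 74])
3. PUSH -47 -> [-12, 74, -47]
4. MUL -> [-12, -3478]
5. PUSH 17 -> [-12, -3478, 17]
6. PUSH -48 -> [-12, -3478, 17, -48]
7. PUSH 77 -> [-12, -3478, 17, -48, 77]
8. PUSH 42 -> [-12, -3478, 17, -48, 77, 42]
9. PUSH 74 -> [-12, -3478, 17, -48, 77, 42, 74]
10. SWAP -> [-12, -3478, 17, -48, 77, 74, 42]

[-12, -3478, 17, -48, 77, 74, 42]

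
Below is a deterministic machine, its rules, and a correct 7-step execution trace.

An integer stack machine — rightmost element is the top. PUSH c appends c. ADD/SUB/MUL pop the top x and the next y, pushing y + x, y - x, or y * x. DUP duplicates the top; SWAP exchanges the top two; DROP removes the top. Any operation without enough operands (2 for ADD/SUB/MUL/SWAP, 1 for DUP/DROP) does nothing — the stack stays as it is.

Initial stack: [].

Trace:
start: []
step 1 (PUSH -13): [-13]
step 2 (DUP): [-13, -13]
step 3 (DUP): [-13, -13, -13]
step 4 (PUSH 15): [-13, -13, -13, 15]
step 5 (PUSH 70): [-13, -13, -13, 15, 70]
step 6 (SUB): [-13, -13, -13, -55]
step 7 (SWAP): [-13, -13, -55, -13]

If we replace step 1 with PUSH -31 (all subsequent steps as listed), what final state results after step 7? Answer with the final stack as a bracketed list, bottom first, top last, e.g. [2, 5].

[-31, -31, -55, -31]

(re-executing from step 1 with the substitution; state before step 1: [])
step 1 (PUSH -31): [-31]
step 2 (DUP): [-31, -31]
step 3 (DUP): [-31, -31, -31]
step 4 (PUSH 15): [-31, -31, -31, 15]
step 5 (PUSH 70): [-31, -31, -31, 15, 70]
step 6 (SUB): [-31, -31, -31, -55]
step 7 (SWAP): [-31, -31, -55, -31]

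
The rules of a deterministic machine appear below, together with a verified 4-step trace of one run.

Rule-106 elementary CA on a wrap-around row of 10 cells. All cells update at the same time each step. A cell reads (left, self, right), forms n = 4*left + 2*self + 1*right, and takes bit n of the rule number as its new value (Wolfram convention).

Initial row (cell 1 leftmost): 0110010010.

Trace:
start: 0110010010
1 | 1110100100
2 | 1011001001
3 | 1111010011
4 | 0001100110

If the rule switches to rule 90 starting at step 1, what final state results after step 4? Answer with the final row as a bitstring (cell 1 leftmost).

0110111111

(re-executing steps 1..4 under rule 90; state before step 1: 0110010010)
1 | 1111101101
2 | 0000101101
3 | 1001001100
4 | 0110111111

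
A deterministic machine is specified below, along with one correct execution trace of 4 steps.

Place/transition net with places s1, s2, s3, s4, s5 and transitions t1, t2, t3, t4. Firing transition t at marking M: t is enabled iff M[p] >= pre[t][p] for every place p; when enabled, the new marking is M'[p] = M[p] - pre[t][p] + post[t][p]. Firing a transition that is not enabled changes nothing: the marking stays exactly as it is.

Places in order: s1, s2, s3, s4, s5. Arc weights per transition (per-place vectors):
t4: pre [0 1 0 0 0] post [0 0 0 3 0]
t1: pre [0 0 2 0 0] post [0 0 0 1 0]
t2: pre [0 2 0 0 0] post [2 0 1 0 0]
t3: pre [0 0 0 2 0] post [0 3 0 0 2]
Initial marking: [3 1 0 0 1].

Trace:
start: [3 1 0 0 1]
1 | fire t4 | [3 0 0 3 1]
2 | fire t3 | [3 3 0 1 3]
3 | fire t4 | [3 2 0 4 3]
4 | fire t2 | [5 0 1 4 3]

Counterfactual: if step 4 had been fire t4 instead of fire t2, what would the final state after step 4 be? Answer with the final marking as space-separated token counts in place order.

(re-executing from step 4 with the substitution; state before step 4: [3 2 0 4 3])
4 | fire t4 | [3 1 0 7 3]

3 1 0 7 3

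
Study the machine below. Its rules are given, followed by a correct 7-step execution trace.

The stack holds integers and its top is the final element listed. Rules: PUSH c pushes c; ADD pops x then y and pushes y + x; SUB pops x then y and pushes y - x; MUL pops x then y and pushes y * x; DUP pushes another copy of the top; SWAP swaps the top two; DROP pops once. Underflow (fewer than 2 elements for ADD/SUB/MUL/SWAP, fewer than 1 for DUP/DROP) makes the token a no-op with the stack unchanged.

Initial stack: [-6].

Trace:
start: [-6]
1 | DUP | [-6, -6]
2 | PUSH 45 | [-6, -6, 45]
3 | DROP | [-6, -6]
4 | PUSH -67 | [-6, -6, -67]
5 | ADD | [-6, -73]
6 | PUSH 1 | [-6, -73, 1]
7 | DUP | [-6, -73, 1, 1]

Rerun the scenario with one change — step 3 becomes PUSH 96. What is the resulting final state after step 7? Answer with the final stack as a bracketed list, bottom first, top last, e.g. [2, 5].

[-6, -6, 45, 29, 1, 1]

(re-executing from step 3 with the substitution; state before step 3: [-6, -6, 45])
3 | PUSH 96 | [-6, -6, 45, 96]
4 | PUSH -67 | [-6, -6, 45, 96, -67]
5 | ADD | [-6, -6, 45, 29]
6 | PUSH 1 | [-6, -6, 45, 29, 1]
7 | DUP | [-6, -6, 45, 29, 1, 1]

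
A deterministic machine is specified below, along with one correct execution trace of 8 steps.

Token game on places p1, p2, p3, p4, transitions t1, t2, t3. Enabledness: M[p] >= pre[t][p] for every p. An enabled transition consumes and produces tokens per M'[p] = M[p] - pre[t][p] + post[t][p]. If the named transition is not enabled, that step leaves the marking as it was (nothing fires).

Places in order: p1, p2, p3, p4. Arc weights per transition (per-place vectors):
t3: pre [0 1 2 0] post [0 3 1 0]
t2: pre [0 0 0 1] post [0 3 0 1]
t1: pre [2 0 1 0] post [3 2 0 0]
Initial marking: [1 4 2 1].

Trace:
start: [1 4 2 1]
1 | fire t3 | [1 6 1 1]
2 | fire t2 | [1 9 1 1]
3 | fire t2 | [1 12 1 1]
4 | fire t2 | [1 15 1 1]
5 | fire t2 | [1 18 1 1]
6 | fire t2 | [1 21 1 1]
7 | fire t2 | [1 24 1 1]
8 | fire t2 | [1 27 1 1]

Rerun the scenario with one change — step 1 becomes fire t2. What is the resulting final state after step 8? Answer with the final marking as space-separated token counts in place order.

1 28 2 1

(re-executing from step 1 with the substitution; state before step 1: [1 4 2 1])
1 | fire t2 | [1 7 2 1]
2 | fire t2 | [1 10 2 1]
3 | fire t2 | [1 13 2 1]
4 | fire t2 | [1 16 2 1]
5 | fire t2 | [1 19 2 1]
6 | fire t2 | [1 22 2 1]
7 | fire t2 | [1 25 2 1]
8 | fire t2 | [1 28 2 1]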